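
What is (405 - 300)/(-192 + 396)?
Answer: 35/68 ≈ 0.51471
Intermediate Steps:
(405 - 300)/(-192 + 396) = 105/204 = 105*(1/204) = 35/68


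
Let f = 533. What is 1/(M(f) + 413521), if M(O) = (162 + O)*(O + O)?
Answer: 1/1154391 ≈ 8.6626e-7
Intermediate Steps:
M(O) = 2*O*(162 + O) (M(O) = (162 + O)*(2*O) = 2*O*(162 + O))
1/(M(f) + 413521) = 1/(2*533*(162 + 533) + 413521) = 1/(2*533*695 + 413521) = 1/(740870 + 413521) = 1/1154391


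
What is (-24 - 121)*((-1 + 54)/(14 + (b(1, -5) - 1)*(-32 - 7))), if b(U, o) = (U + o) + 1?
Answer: -1537/34 ≈ -45.206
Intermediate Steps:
b(U, o) = 1 + U + o
(-24 - 121)*((-1 + 54)/(14 + (b(1, -5) - 1)*(-32 - 7))) = (-24 - 121)*((-1 + 54)/(14 + ((1 + 1 - 5) - 1)*(-32 - 7))) = -7685/(14 + (-3 - 1)*(-39)) = -7685/(14 - 4*(-39)) = -7685/(14 + 156) = -7685/170 = -145*53/170 = -1537/34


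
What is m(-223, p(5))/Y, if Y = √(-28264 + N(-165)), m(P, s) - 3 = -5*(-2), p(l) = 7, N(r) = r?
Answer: -13*I*√28429/28429 ≈ -0.077101*I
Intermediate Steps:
m(P, s) = 13 (m(P, s) = 3 - 5*(-2) = 3 + 10 = 13)
Y = I*√28429 (Y = √(-28264 - 165) = √(-28429) = I*√28429 ≈ 168.61*I)
m(-223, p(5))/Y = 13/((I*√28429)) = 13*(-I*√28429/28429) = -13*I*√28429/28429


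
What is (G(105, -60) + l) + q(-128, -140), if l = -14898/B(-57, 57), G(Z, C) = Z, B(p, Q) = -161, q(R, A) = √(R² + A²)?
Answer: 31803/161 + 4*√2249 ≈ 387.23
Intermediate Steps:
q(R, A) = √(A² + R²)
l = 14898/161 (l = -14898/(-161) = -14898*(-1/161) = 14898/161 ≈ 92.534)
(G(105, -60) + l) + q(-128, -140) = (105 + 14898/161) + √((-140)² + (-128)²) = 31803/161 + √(19600 + 16384) = 31803/161 + √35984 = 31803/161 + 4*√2249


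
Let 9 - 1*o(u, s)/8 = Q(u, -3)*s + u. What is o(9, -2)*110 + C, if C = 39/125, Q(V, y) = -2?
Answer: -439961/125 ≈ -3519.7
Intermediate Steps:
C = 39/125 (C = 39*(1/125) = 39/125 ≈ 0.31200)
o(u, s) = 72 - 8*u + 16*s (o(u, s) = 72 - 8*(-2*s + u) = 72 - 8*(u - 2*s) = 72 + (-8*u + 16*s) = 72 - 8*u + 16*s)
o(9, -2)*110 + C = (72 - 8*9 + 16*(-2))*110 + 39/125 = (72 - 72 - 32)*110 + 39/125 = -32*110 + 39/125 = -3520 + 39/125 = -439961/125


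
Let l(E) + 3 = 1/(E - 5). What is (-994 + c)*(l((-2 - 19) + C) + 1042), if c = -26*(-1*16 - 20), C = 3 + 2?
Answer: -1265444/21 ≈ -60259.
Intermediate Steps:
C = 5
c = 936 (c = -26*(-16 - 20) = -26*(-36) = 936)
l(E) = -3 + 1/(-5 + E) (l(E) = -3 + 1/(E - 5) = -3 + 1/(-5 + E))
(-994 + c)*(l((-2 - 19) + C) + 1042) = (-994 + 936)*((16 - 3*((-2 - 19) + 5))/(-5 + ((-2 - 19) + 5)) + 1042) = -58*((16 - 3*(-21 + 5))/(-5 + (-21 + 5)) + 1042) = -58*((16 - 3*(-16))/(-5 - 16) + 1042) = -58*((16 + 48)/(-21) + 1042) = -58*(-1/21*64 + 1042) = -58*(-64/21 + 1042) = -58*21818/21 = -1265444/21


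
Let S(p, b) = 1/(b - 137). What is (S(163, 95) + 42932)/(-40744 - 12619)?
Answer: -1803143/2241246 ≈ -0.80453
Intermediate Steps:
S(p, b) = 1/(-137 + b)
(S(163, 95) + 42932)/(-40744 - 12619) = (1/(-137 + 95) + 42932)/(-40744 - 12619) = (1/(-42) + 42932)/(-53363) = (-1/42 + 42932)*(-1/53363) = (1803143/42)*(-1/53363) = -1803143/2241246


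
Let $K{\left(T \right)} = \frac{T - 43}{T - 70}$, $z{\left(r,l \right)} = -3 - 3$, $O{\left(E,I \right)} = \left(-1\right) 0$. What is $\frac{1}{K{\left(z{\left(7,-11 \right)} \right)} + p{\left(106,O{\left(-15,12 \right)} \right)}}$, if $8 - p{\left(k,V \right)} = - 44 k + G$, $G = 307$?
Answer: $\frac{76}{331789} \approx 0.00022906$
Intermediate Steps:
$O{\left(E,I \right)} = 0$
$z{\left(r,l \right)} = -6$
$K{\left(T \right)} = \frac{-43 + T}{-70 + T}$
$p{\left(k,V \right)} = -299 + 44 k$ ($p{\left(k,V \right)} = 8 - \left(- 44 k + 307\right) = 8 - \left(307 - 44 k\right) = 8 + \left(-307 + 44 k\right) = -299 + 44 k$)
$\frac{1}{K{\left(z{\left(7,-11 \right)} \right)} + p{\left(106,O{\left(-15,12 \right)} \right)}} = \frac{1}{\frac{-43 - 6}{-70 - 6} + \left(-299 + 44 \cdot 106\right)} = \frac{1}{\frac{1}{-76} \left(-49\right) + \left(-299 + 4664\right)} = \frac{1}{\left(- \frac{1}{76}\right) \left(-49\right) + 4365} = \frac{1}{\frac{49}{76} + 4365} = \frac{1}{\frac{331789}{76}} = \frac{76}{331789}$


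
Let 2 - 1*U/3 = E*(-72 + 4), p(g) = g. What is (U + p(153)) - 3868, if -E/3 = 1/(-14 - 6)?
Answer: -18392/5 ≈ -3678.4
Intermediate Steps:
E = 3/20 (E = -3/(-14 - 6) = -3/(-20) = -3*(-1/20) = 3/20 ≈ 0.15000)
U = 183/5 (U = 6 - 9*(-72 + 4)/20 = 6 - 9*(-68)/20 = 6 - 3*(-51/5) = 6 + 153/5 = 183/5 ≈ 36.600)
(U + p(153)) - 3868 = (183/5 + 153) - 3868 = 948/5 - 3868 = -18392/5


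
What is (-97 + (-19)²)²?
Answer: 69696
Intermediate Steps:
(-97 + (-19)²)² = (-97 + 361)² = 264² = 69696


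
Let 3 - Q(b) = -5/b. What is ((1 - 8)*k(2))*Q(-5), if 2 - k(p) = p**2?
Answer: 28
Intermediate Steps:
k(p) = 2 - p**2
Q(b) = 3 + 5/b (Q(b) = 3 - (-5)/b = 3 + 5/b)
((1 - 8)*k(2))*Q(-5) = ((1 - 8)*(2 - 1*2**2))*(3 + 5/(-5)) = (-7*(2 - 1*4))*(3 + 5*(-1/5)) = (-7*(2 - 4))*(3 - 1) = -7*(-2)*2 = 14*2 = 28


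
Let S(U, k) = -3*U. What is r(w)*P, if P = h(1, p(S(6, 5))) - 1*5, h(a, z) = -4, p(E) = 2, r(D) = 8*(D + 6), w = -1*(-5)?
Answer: -792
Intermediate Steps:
w = 5
r(D) = 48 + 8*D (r(D) = 8*(6 + D) = 48 + 8*D)
P = -9 (P = -4 - 1*5 = -4 - 5 = -9)
r(w)*P = (48 + 8*5)*(-9) = (48 + 40)*(-9) = 88*(-9) = -792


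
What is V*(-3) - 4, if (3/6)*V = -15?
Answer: 86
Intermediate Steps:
V = -30 (V = 2*(-15) = -30)
V*(-3) - 4 = -30*(-3) - 4 = 90 - 4 = 86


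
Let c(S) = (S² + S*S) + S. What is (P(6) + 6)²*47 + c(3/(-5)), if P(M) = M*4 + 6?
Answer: 1522803/25 ≈ 60912.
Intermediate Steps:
P(M) = 6 + 4*M (P(M) = 4*M + 6 = 6 + 4*M)
c(S) = S + 2*S² (c(S) = (S² + S²) + S = 2*S² + S = S + 2*S²)
(P(6) + 6)²*47 + c(3/(-5)) = ((6 + 4*6) + 6)²*47 + (3/(-5))*(1 + 2*(3/(-5))) = ((6 + 24) + 6)²*47 + (3*(-⅕))*(1 + 2*(3*(-⅕))) = (30 + 6)²*47 - 3*(1 + 2*(-⅗))/5 = 36²*47 - 3*(1 - 6/5)/5 = 1296*47 - ⅗*(-⅕) = 60912 + 3/25 = 1522803/25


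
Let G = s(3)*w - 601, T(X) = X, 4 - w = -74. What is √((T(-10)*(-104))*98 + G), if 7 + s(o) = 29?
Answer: √103035 ≈ 320.99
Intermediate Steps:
w = 78 (w = 4 - 1*(-74) = 4 + 74 = 78)
s(o) = 22 (s(o) = -7 + 29 = 22)
G = 1115 (G = 22*78 - 601 = 1716 - 601 = 1115)
√((T(-10)*(-104))*98 + G) = √(-10*(-104)*98 + 1115) = √(1040*98 + 1115) = √(101920 + 1115) = √103035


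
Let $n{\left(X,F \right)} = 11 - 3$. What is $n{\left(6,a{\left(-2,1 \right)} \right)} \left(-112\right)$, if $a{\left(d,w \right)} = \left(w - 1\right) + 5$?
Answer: $-896$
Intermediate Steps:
$a{\left(d,w \right)} = 4 + w$ ($a{\left(d,w \right)} = \left(-1 + w\right) + 5 = 4 + w$)
$n{\left(X,F \right)} = 8$ ($n{\left(X,F \right)} = 11 - 3 = 8$)
$n{\left(6,a{\left(-2,1 \right)} \right)} \left(-112\right) = 8 \left(-112\right) = -896$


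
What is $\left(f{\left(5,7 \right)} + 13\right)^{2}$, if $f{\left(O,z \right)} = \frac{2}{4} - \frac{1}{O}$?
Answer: $\frac{17689}{100} \approx 176.89$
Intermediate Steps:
$f{\left(O,z \right)} = \frac{1}{2} - \frac{1}{O}$ ($f{\left(O,z \right)} = 2 \cdot \frac{1}{4} - \frac{1}{O} = \frac{1}{2} - \frac{1}{O}$)
$\left(f{\left(5,7 \right)} + 13\right)^{2} = \left(\frac{-2 + 5}{2 \cdot 5} + 13\right)^{2} = \left(\frac{1}{2} \cdot \frac{1}{5} \cdot 3 + 13\right)^{2} = \left(\frac{3}{10} + 13\right)^{2} = \left(\frac{133}{10}\right)^{2} = \frac{17689}{100}$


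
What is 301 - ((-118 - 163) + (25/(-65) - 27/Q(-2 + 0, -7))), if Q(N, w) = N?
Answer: 14791/26 ≈ 568.88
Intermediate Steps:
301 - ((-118 - 163) + (25/(-65) - 27/Q(-2 + 0, -7))) = 301 - ((-118 - 163) + (25/(-65) - 27/(-2 + 0))) = 301 - (-281 + (25*(-1/65) - 27/(-2))) = 301 - (-281 + (-5/13 - 27*(-½))) = 301 - (-281 + (-5/13 + 27/2)) = 301 - (-281 + 341/26) = 301 - 1*(-6965/26) = 301 + 6965/26 = 14791/26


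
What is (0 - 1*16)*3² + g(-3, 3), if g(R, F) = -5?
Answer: -149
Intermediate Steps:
(0 - 1*16)*3² + g(-3, 3) = (0 - 1*16)*3² - 5 = (0 - 16)*9 - 5 = -16*9 - 5 = -144 - 5 = -149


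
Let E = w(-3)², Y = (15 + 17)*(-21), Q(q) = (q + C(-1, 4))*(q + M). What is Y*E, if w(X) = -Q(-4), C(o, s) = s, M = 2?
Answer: 0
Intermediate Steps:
Q(q) = (2 + q)*(4 + q) (Q(q) = (q + 4)*(q + 2) = (4 + q)*(2 + q) = (2 + q)*(4 + q))
w(X) = 0 (w(X) = -(8 + (-4)² + 6*(-4)) = -(8 + 16 - 24) = -1*0 = 0)
Y = -672 (Y = 32*(-21) = -672)
E = 0 (E = 0² = 0)
Y*E = -672*0 = 0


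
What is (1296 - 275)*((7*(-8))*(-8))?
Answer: 457408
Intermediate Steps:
(1296 - 275)*((7*(-8))*(-8)) = 1021*(-56*(-8)) = 1021*448 = 457408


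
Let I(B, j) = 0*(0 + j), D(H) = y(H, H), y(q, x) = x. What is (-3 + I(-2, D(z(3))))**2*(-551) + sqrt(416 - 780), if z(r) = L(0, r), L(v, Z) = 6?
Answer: -4959 + 2*I*sqrt(91) ≈ -4959.0 + 19.079*I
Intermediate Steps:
z(r) = 6
D(H) = H
I(B, j) = 0 (I(B, j) = 0*j = 0)
(-3 + I(-2, D(z(3))))**2*(-551) + sqrt(416 - 780) = (-3 + 0)**2*(-551) + sqrt(416 - 780) = (-3)**2*(-551) + sqrt(-364) = 9*(-551) + 2*I*sqrt(91) = -4959 + 2*I*sqrt(91)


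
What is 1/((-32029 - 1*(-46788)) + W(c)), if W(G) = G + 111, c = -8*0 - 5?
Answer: 1/14865 ≈ 6.7272e-5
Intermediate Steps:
c = -5 (c = 0 - 5 = -5)
W(G) = 111 + G
1/((-32029 - 1*(-46788)) + W(c)) = 1/((-32029 - 1*(-46788)) + (111 - 5)) = 1/((-32029 + 46788) + 106) = 1/(14759 + 106) = 1/14865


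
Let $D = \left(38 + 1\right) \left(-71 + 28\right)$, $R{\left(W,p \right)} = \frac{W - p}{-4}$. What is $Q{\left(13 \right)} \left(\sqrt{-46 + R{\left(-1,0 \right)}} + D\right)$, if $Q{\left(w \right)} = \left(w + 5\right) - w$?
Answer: $-8385 + \frac{5 i \sqrt{183}}{2} \approx -8385.0 + 33.819 i$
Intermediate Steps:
$Q{\left(w \right)} = 5$ ($Q{\left(w \right)} = \left(5 + w\right) - w = 5$)
$R{\left(W,p \right)} = - \frac{W}{4} + \frac{p}{4}$ ($R{\left(W,p \right)} = \left(W - p\right) \left(- \frac{1}{4}\right) = - \frac{W}{4} + \frac{p}{4}$)
$D = -1677$ ($D = 39 \left(-43\right) = -1677$)
$Q{\left(13 \right)} \left(\sqrt{-46 + R{\left(-1,0 \right)}} + D\right) = 5 \left(\sqrt{-46 + \left(\left(- \frac{1}{4}\right) \left(-1\right) + \frac{1}{4} \cdot 0\right)} - 1677\right) = 5 \left(\sqrt{-46 + \left(\frac{1}{4} + 0\right)} - 1677\right) = 5 \left(\sqrt{-46 + \frac{1}{4}} - 1677\right) = 5 \left(\sqrt{- \frac{183}{4}} - 1677\right) = 5 \left(\frac{i \sqrt{183}}{2} - 1677\right) = 5 \left(-1677 + \frac{i \sqrt{183}}{2}\right) = -8385 + \frac{5 i \sqrt{183}}{2}$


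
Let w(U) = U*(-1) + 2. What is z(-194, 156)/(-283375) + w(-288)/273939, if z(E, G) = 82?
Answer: 59715752/77627464125 ≈ 0.00076926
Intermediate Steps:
w(U) = 2 - U (w(U) = -U + 2 = 2 - U)
z(-194, 156)/(-283375) + w(-288)/273939 = 82/(-283375) + (2 - 1*(-288))/273939 = 82*(-1/283375) + (2 + 288)*(1/273939) = -82/283375 + 290*(1/273939) = -82/283375 + 290/273939 = 59715752/77627464125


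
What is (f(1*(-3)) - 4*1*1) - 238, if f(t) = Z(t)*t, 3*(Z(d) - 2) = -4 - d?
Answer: -247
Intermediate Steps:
Z(d) = ⅔ - d/3 (Z(d) = 2 + (-4 - d)/3 = 2 + (-4/3 - d/3) = ⅔ - d/3)
f(t) = t*(⅔ - t/3) (f(t) = (⅔ - t/3)*t = t*(⅔ - t/3))
(f(1*(-3)) - 4*1*1) - 238 = ((1*(-3))*(2 - (-3))/3 - 4*1*1) - 238 = ((⅓)*(-3)*(2 - 1*(-3)) - 4*1) - 238 = ((⅓)*(-3)*(2 + 3) - 4) - 238 = ((⅓)*(-3)*5 - 4) - 238 = (-5 - 4) - 238 = -9 - 238 = -247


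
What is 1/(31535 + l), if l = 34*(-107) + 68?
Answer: 1/27965 ≈ 3.5759e-5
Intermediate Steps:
l = -3570 (l = -3638 + 68 = -3570)
1/(31535 + l) = 1/(31535 - 3570) = 1/27965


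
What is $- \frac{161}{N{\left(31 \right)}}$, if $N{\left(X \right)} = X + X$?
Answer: $- \frac{161}{62} \approx -2.5968$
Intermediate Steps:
$N{\left(X \right)} = 2 X$
$- \frac{161}{N{\left(31 \right)}} = - \frac{161}{2 \cdot 31} = - \frac{161}{62}$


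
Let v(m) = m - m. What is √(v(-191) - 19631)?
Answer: I*√19631 ≈ 140.11*I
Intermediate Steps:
v(m) = 0
√(v(-191) - 19631) = √(0 - 19631) = √(-19631) = I*√19631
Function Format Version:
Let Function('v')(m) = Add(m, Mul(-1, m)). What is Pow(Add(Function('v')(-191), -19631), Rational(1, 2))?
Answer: Mul(I, Pow(19631, Rational(1, 2))) ≈ Mul(140.11, I)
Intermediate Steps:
Function('v')(m) = 0
Pow(Add(Function('v')(-191), -19631), Rational(1, 2)) = Pow(Add(0, -19631), Rational(1, 2)) = Pow(-19631, Rational(1, 2)) = Mul(I, Pow(19631, Rational(1, 2)))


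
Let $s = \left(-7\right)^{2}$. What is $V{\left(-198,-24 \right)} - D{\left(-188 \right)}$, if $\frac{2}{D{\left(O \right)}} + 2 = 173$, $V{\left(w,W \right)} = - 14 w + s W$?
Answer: $\frac{272914}{171} \approx 1596.0$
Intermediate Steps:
$s = 49$
$V{\left(w,W \right)} = - 14 w + 49 W$
$D{\left(O \right)} = \frac{2}{171}$ ($D{\left(O \right)} = \frac{2}{-2 + 173} = \frac{2}{171}$)
$V{\left(-198,-24 \right)} - D{\left(-188 \right)} = \left(\left(-14\right) \left(-198\right) + 49 \left(-24\right)\right) - \frac{2}{171} = \left(2772 - 1176\right) - \frac{2}{171} = 1596 - \frac{2}{171} = \frac{272914}{171}$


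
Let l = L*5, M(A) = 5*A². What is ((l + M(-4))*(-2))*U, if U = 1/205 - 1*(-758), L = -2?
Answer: -4350948/41 ≈ -1.0612e+5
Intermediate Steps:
U = 155391/205 (U = 1/205 + 758 = 155391/205 ≈ 758.00)
l = -10 (l = -2*5 = -10)
((l + M(-4))*(-2))*U = ((-10 + 5*(-4)²)*(-2))*(155391/205) = ((-10 + 5*16)*(-2))*(155391/205) = ((-10 + 80)*(-2))*(155391/205) = (70*(-2))*(155391/205) = -140*155391/205 = -4350948/41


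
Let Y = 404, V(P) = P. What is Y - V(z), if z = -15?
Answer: 419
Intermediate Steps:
Y - V(z) = 404 - 1*(-15) = 404 + 15 = 419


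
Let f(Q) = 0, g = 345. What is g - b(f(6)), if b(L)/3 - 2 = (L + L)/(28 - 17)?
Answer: 339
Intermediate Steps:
b(L) = 6 + 6*L/11 (b(L) = 6 + 3*((L + L)/(28 - 17)) = 6 + 3*((2*L)/11) = 6 + 3*((2*L)*(1/11)) = 6 + 3*(2*L/11) = 6 + 6*L/11)
g - b(f(6)) = 345 - (6 + (6/11)*0) = 345 - (6 + 0) = 345 - 1*6 = 345 - 6 = 339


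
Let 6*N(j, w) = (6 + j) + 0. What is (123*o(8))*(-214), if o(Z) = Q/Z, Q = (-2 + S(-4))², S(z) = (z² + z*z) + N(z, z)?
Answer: -36328747/12 ≈ -3.0274e+6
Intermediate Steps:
N(j, w) = 1 + j/6 (N(j, w) = ((6 + j) + 0)/6 = (6 + j)/6 = 1 + j/6)
S(z) = 1 + 2*z² + z/6 (S(z) = (z² + z*z) + (1 + z/6) = (z² + z²) + (1 + z/6) = 2*z² + (1 + z/6) = 1 + 2*z² + z/6)
Q = 8281/9 (Q = (-2 + (1 + 2*(-4)² + (⅙)*(-4)))² = (-2 + (1 + 2*16 - ⅔))² = (-2 + (1 + 32 - ⅔))² = (-2 + 97/3)² = (91/3)² = 8281/9 ≈ 920.11)
o(Z) = 8281/(9*Z)
(123*o(8))*(-214) = (123*((8281/9)/8))*(-214) = (123*((8281/9)*(⅛)))*(-214) = (123*(8281/72))*(-214) = (339521/24)*(-214) = -36328747/12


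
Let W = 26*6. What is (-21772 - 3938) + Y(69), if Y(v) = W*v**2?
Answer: 717006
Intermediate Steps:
W = 156
Y(v) = 156*v**2
(-21772 - 3938) + Y(69) = (-21772 - 3938) + 156*69**2 = -25710 + 156*4761 = -25710 + 742716 = 717006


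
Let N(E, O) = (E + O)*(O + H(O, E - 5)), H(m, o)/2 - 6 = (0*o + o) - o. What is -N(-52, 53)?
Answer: -65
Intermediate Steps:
H(m, o) = 12 (H(m, o) = 12 + 2*((0*o + o) - o) = 12 + 2*((0 + o) - o) = 12 + 2*(o - o) = 12 + 2*0 = 12 + 0 = 12)
N(E, O) = (12 + O)*(E + O) (N(E, O) = (E + O)*(O + 12) = (E + O)*(12 + O) = (12 + O)*(E + O))
-N(-52, 53) = -(53² + 12*(-52) + 12*53 - 52*53) = -(2809 - 624 + 636 - 2756) = -1*65 = -65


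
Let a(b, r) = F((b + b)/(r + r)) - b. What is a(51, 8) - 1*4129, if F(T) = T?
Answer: -33389/8 ≈ -4173.6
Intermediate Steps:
a(b, r) = -b + b/r (a(b, r) = (b + b)/(r + r) - b = (2*b)/((2*r)) - b = (2*b)*(1/(2*r)) - b = b/r - b = -b + b/r)
a(51, 8) - 1*4129 = (-1*51 + 51/8) - 1*4129 = (-51 + 51*(⅛)) - 4129 = (-51 + 51/8) - 4129 = -357/8 - 4129 = -33389/8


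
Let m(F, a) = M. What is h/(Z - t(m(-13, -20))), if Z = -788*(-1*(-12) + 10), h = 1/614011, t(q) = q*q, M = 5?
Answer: -1/10659844971 ≈ -9.3810e-11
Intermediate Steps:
m(F, a) = 5
t(q) = q²
h = 1/614011 ≈ 1.6286e-6
Z = -17336 (Z = -788*(12 + 10) = -788*22 = -17336)
h/(Z - t(m(-13, -20))) = 1/(614011*(-17336 - 1*5²)) = 1/(614011*(-17336 - 1*25)) = 1/(614011*(-17336 - 25)) = (1/614011)/(-17361) = (1/614011)*(-1/17361) = -1/10659844971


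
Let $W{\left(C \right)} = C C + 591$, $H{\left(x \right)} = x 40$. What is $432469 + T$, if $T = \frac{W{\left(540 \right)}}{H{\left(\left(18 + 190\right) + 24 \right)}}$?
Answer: $\frac{4013604511}{9280} \approx 4.325 \cdot 10^{5}$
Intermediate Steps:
$H{\left(x \right)} = 40 x$
$W{\left(C \right)} = 591 + C^{2}$ ($W{\left(C \right)} = C^{2} + 591 = 591 + C^{2}$)
$T = \frac{292191}{9280}$ ($T = \frac{591 + 540^{2}}{40 \left(\left(18 + 190\right) + 24\right)} = \frac{591 + 291600}{40 \left(208 + 24\right)} = \frac{292191}{40 \cdot 232} = \frac{292191}{9280} \approx 31.486$)
$432469 + T = 432469 + \frac{292191}{9280} = \frac{4013604511}{9280}$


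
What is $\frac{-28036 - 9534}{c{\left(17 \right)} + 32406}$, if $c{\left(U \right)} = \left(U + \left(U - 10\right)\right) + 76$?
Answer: $- \frac{18785}{16253} \approx -1.1558$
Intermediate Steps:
$c{\left(U \right)} = 66 + 2 U$ ($c{\left(U \right)} = \left(U + \left(U - 10\right)\right) + 76 = \left(U + \left(-10 + U\right)\right) + 76 = \left(-10 + 2 U\right) + 76 = 66 + 2 U$)
$\frac{-28036 - 9534}{c{\left(17 \right)} + 32406} = \frac{-28036 - 9534}{\left(66 + 2 \cdot 17\right) + 32406} = - \frac{37570}{\left(66 + 34\right) + 32406} = - \frac{37570}{100 + 32406} = - \frac{37570}{32506} = \left(-37570\right) \frac{1}{32506} = - \frac{18785}{16253}$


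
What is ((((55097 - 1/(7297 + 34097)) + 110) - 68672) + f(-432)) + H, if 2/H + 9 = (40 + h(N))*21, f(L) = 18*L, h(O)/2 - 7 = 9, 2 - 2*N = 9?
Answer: -440504199859/20738394 ≈ -21241.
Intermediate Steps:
N = -7/2 (N = 1 - ½*9 = 1 - 9/2 = -7/2 ≈ -3.5000)
h(O) = 32 (h(O) = 14 + 2*9 = 14 + 18 = 32)
H = 2/1503 (H = 2/(-9 + (40 + 32)*21) = 2/(-9 + 72*21) = 2/(-9 + 1512) = 2/1503 ≈ 0.0013307)
((((55097 - 1/(7297 + 34097)) + 110) - 68672) + f(-432)) + H = ((((55097 - 1/(7297 + 34097)) + 110) - 68672) + 18*(-432)) + 2/1503 = ((((55097 - 1/41394) + 110) - 68672) - 7776) + 2/1503 = (((2280685217/41394 + 110) - 68672) - 7776) + 2/1503 = ((2285238557/41394 - 68672) - 7776) + 2/1503 = (-557370211/41394 - 7776) + 2/1503 = -879249955/41394 + 2/1503 = -440504199859/20738394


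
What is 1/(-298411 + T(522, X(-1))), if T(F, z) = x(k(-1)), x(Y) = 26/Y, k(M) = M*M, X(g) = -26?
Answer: -1/298385 ≈ -3.3514e-6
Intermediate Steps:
k(M) = M**2
T(F, z) = 26 (T(F, z) = 26/((-1)**2) = 26/1 = 26*1 = 26)
1/(-298411 + T(522, X(-1))) = 1/(-298411 + 26) = 1/(-298385) = -1/298385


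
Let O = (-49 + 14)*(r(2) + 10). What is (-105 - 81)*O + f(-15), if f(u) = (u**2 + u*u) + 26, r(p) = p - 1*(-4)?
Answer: 104636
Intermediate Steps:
r(p) = 4 + p (r(p) = p + 4 = 4 + p)
f(u) = 26 + 2*u**2 (f(u) = (u**2 + u**2) + 26 = 2*u**2 + 26 = 26 + 2*u**2)
O = -560 (O = (-49 + 14)*((4 + 2) + 10) = -35*(6 + 10) = -35*16 = -560)
(-105 - 81)*O + f(-15) = (-105 - 81)*(-560) + (26 + 2*(-15)**2) = -186*(-560) + (26 + 2*225) = 104160 + (26 + 450) = 104160 + 476 = 104636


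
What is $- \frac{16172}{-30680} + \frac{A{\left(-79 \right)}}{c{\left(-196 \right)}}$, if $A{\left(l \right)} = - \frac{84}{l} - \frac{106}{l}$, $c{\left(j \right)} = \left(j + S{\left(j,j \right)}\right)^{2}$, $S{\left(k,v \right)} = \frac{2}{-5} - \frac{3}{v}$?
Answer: $\frac{910135972723081}{1726420270131890} \approx 0.52718$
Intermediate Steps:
$S{\left(k,v \right)} = - \frac{2}{5} - \frac{3}{v}$ ($S{\left(k,v \right)} = 2 \left(- \frac{1}{5}\right) - \frac{3}{v} = - \frac{2}{5} - \frac{3}{v}$)
$c{\left(j \right)} = \left(- \frac{2}{5} + j - \frac{3}{j}\right)^{2}$ ($c{\left(j \right)} = \left(j - \left(\frac{2}{5} + \frac{3}{j}\right)\right)^{2} = \left(- \frac{2}{5} + j - \frac{3}{j}\right)^{2}$)
$A{\left(l \right)} = - \frac{190}{l}$
$- \frac{16172}{-30680} + \frac{A{\left(-79 \right)}}{c{\left(-196 \right)}} = - \frac{16172}{-30680} + \frac{\left(-190\right) \frac{1}{-79}}{\frac{1}{25} \cdot \frac{1}{38416} \left(15 - 196 \left(2 - -980\right)\right)^{2}} = \left(-16172\right) \left(- \frac{1}{30680}\right) + \frac{\left(-190\right) \left(- \frac{1}{79}\right)}{\frac{1}{25} \cdot \frac{1}{38416} \left(15 - 196 \left(2 + 980\right)\right)^{2}} = \frac{311}{590} + \frac{190}{79 \cdot \frac{1}{25} \cdot \frac{1}{38416} \left(15 - 192472\right)^{2}} = \frac{311}{590} + \frac{190}{79 \cdot \frac{1}{25} \cdot \frac{1}{38416} \left(-192457\right)^{2}} = \frac{311}{590} + \frac{190}{79 \cdot \frac{1}{25} \cdot \frac{1}{38416} \cdot 37039696849} = \frac{311}{590} + \frac{190}{79 \cdot \frac{37039696849}{960400}} = \frac{311}{590} + \frac{190}{79} \cdot \frac{960400}{37039696849} = \frac{311}{590} + \frac{182476000}{2926136051071} = \frac{910135972723081}{1726420270131890}$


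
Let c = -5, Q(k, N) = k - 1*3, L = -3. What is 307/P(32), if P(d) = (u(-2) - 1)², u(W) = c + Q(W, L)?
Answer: 307/121 ≈ 2.5372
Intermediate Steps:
Q(k, N) = -3 + k (Q(k, N) = k - 3 = -3 + k)
u(W) = -8 + W (u(W) = -5 + (-3 + W) = -8 + W)
P(d) = 121 (P(d) = ((-8 - 2) - 1)² = (-10 - 1)² = (-11)² = 121)
307/P(32) = 307/121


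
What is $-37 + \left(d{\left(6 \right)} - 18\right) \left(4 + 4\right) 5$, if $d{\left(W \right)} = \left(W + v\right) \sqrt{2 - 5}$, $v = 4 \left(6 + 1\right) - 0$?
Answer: $-757 + 1360 i \sqrt{3} \approx -757.0 + 2355.6 i$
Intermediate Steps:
$v = 28$ ($v = 4 \cdot 7 + 0 = 28 + 0 = 28$)
$d{\left(W \right)} = i \sqrt{3} \left(28 + W\right)$ ($d{\left(W \right)} = \left(W + 28\right) \sqrt{2 - 5} = \left(28 + W\right) \sqrt{-3} = \left(28 + W\right) i \sqrt{3} = i \sqrt{3} \left(28 + W\right)$)
$-37 + \left(d{\left(6 \right)} - 18\right) \left(4 + 4\right) 5 = -37 + \left(i \sqrt{3} \left(28 + 6\right) - 18\right) \left(4 + 4\right) 5 = -37 + \left(i \sqrt{3} \cdot 34 - 18\right) 8 \cdot 5 = -37 + \left(34 i \sqrt{3} - 18\right) 40 = -37 + \left(-18 + 34 i \sqrt{3}\right) 40 = -37 - \left(720 - 1360 i \sqrt{3}\right) = -757 + 1360 i \sqrt{3}$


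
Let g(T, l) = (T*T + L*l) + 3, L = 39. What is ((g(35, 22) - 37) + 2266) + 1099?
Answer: 5414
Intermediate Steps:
g(T, l) = 3 + T² + 39*l (g(T, l) = (T*T + 39*l) + 3 = (T² + 39*l) + 3 = 3 + T² + 39*l)
((g(35, 22) - 37) + 2266) + 1099 = (((3 + 35² + 39*22) - 37) + 2266) + 1099 = (((3 + 1225 + 858) - 37) + 2266) + 1099 = ((2086 - 37) + 2266) + 1099 = (2049 + 2266) + 1099 = 4315 + 1099 = 5414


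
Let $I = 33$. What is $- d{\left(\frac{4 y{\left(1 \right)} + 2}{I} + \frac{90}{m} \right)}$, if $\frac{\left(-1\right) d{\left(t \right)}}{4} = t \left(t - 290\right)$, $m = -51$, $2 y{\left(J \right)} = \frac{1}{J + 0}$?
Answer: $\frac{603401056}{314721} \approx 1917.3$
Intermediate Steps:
$y{\left(J \right)} = \frac{1}{2 J}$ ($y{\left(J \right)} = \frac{1}{2 \left(J + 0\right)} = \frac{1}{2 J}$)
$d{\left(t \right)} = - 4 t \left(-290 + t\right)$ ($d{\left(t \right)} = - 4 t \left(t - 290\right) = - 4 t \left(-290 + t\right)$)
$- d{\left(\frac{4 y{\left(1 \right)} + 2}{I} + \frac{90}{m} \right)} = - 4 \left(\frac{4 \frac{1}{2 \cdot 1} + 2}{33} + \frac{90}{-51}\right) \left(290 - \left(\frac{4 \frac{1}{2 \cdot 1} + 2}{33} + \frac{90}{-51}\right)\right) = - 4 \left(\left(4 \cdot \frac{1}{2} \cdot 1 + 2\right) \frac{1}{33} + 90 \left(- \frac{1}{51}\right)\right) \left(290 - \left(\left(4 \cdot \frac{1}{2} \cdot 1 + 2\right) \frac{1}{33} + 90 \left(- \frac{1}{51}\right)\right)\right) = - 4 \left(\left(4 \cdot \frac{1}{2} + 2\right) \frac{1}{33} - \frac{30}{17}\right) \left(290 - \left(\left(4 \cdot \frac{1}{2} + 2\right) \frac{1}{33} - \frac{30}{17}\right)\right) = - 4 \left(\left(2 + 2\right) \frac{1}{33} - \frac{30}{17}\right) \left(290 - \left(\left(2 + 2\right) \frac{1}{33} - \frac{30}{17}\right)\right) = - 4 \left(4 \cdot \frac{1}{33} - \frac{30}{17}\right) \left(290 - \left(4 \cdot \frac{1}{33} - \frac{30}{17}\right)\right) = - 4 \left(\frac{4}{33} - \frac{30}{17}\right) \left(290 - \left(\frac{4}{33} - \frac{30}{17}\right)\right) = - \frac{4 \left(-922\right) \left(290 - - \frac{922}{561}\right)}{561} = - \frac{4 \left(-922\right) \left(290 + \frac{922}{561}\right)}{561} = - \frac{4 \left(-922\right) 163612}{561 \cdot 561} = \left(-1\right) \left(- \frac{603401056}{314721}\right) = \frac{603401056}{314721}$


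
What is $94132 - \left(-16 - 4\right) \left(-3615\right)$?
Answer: $21832$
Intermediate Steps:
$94132 - \left(-16 - 4\right) \left(-3615\right) = 94132 - \left(-20\right) \left(-3615\right) = 94132 - 72300 = 21832$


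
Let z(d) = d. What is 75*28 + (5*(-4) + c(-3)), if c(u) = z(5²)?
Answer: 2105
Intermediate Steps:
c(u) = 25 (c(u) = 5² = 25)
75*28 + (5*(-4) + c(-3)) = 75*28 + (5*(-4) + 25) = 2100 + (-20 + 25) = 2100 + 5 = 2105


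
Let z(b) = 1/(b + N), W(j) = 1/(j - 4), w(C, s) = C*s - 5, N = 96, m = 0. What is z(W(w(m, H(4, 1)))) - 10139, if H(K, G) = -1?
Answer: -8749948/863 ≈ -10139.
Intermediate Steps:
w(C, s) = -5 + C*s
W(j) = 1/(-4 + j)
z(b) = 1/(96 + b) (z(b) = 1/(b + 96) = 1/(96 + b))
z(W(w(m, H(4, 1)))) - 10139 = 1/(96 + 1/(-4 + (-5 + 0*(-1)))) - 10139 = 1/(96 + 1/(-4 + (-5 + 0))) - 10139 = 1/(96 + 1/(-4 - 5)) - 10139 = 1/(96 + 1/(-9)) - 10139 = 1/(96 - 1/9) - 10139 = 1/(863/9) - 10139 = 9/863 - 10139 = -8749948/863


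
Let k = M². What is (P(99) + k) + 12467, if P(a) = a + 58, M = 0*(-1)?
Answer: 12624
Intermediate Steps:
M = 0
P(a) = 58 + a
k = 0 (k = 0² = 0)
(P(99) + k) + 12467 = ((58 + 99) + 0) + 12467 = (157 + 0) + 12467 = 157 + 12467 = 12624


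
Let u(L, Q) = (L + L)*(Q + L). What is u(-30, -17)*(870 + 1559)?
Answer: 6849780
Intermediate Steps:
u(L, Q) = 2*L*(L + Q) (u(L, Q) = (2*L)*(L + Q) = 2*L*(L + Q))
u(-30, -17)*(870 + 1559) = (2*(-30)*(-30 - 17))*(870 + 1559) = (2*(-30)*(-47))*2429 = 2820*2429 = 6849780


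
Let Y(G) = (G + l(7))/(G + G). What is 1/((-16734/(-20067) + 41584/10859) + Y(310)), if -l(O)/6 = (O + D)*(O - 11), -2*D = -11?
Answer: 4503422762/25431853347 ≈ 0.17708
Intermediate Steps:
D = 11/2 (D = -½*(-11) = 11/2 ≈ 5.5000)
l(O) = -6*(-11 + O)*(11/2 + O) (l(O) = -6*(O + 11/2)*(O - 11) = -6*(11/2 + O)*(-11 + O) = -6*(-11 + O)*(11/2 + O))
Y(G) = (300 + G)/(2*G) (Y(G) = (G + (363 - 6*7² + 33*7))/(G + G) = (G + (363 - 6*49 + 231))/((2*G)) = (G + (363 - 294 + 231))*(1/(2*G)) = (G + 300)*(1/(2*G)) = (300 + G)*(1/(2*G)) = (300 + G)/(2*G))
1/((-16734/(-20067) + 41584/10859) + Y(310)) = 1/((-16734/(-20067) + 41584/10859) + (½)*(300 + 310)/310) = 1/((-16734*(-1/20067) + 41584*(1/10859)) + (½)*(1/310)*610) = 1/((5578/6689 + 41584/10859) + 61/62) = 1/(338726878/72635851 + 61/62) = 1/(25431853347/4503422762) = 4503422762/25431853347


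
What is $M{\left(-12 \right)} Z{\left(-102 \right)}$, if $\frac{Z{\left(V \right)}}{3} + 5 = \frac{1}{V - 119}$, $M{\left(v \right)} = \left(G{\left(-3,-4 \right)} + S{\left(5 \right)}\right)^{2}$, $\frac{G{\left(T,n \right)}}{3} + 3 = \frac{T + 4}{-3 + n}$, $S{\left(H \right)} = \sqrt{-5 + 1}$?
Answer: $- \frac{151680}{119} + \frac{125136 i}{221} \approx -1274.6 + 566.23 i$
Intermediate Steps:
$S{\left(H \right)} = 2 i$ ($S{\left(H \right)} = \sqrt{-4} = 2 i$)
$G{\left(T,n \right)} = -9 + \frac{3 \left(4 + T\right)}{-3 + n}$ ($G{\left(T,n \right)} = -9 + 3 \frac{T + 4}{-3 + n} = -9 + 3 \frac{4 + T}{-3 + n} = -9 + \frac{3 \left(4 + T\right)}{-3 + n}$)
$M{\left(v \right)} = \left(- \frac{66}{7} + 2 i\right)^{2}$ ($M{\left(v \right)} = \left(\frac{3 \left(13 - 3 - -12\right)}{-3 - 4} + 2 i\right)^{2} = \left(\frac{3 \left(13 - 3 + 12\right)}{-7} + 2 i\right)^{2} = \left(3 \left(- \frac{1}{7}\right) 22 + 2 i\right)^{2} = \left(- \frac{66}{7} + 2 i\right)^{2}$)
$Z{\left(V \right)} = -15 + \frac{3}{-119 + V}$ ($Z{\left(V \right)} = -15 + \frac{3}{V - 119} = -15 + \frac{3}{-119 + V}$)
$M{\left(-12 \right)} Z{\left(-102 \right)} = \left(\frac{4160}{49} - \frac{264 i}{7}\right) \frac{3 \left(596 - -510\right)}{-119 - 102} = \left(\frac{4160}{49} - \frac{264 i}{7}\right) \frac{3 \left(596 + 510\right)}{-221} = \left(\frac{4160}{49} - \frac{264 i}{7}\right) 3 \left(- \frac{1}{221}\right) 1106 = \left(\frac{4160}{49} - \frac{264 i}{7}\right) \left(- \frac{3318}{221}\right) = - \frac{151680}{119} + \frac{125136 i}{221}$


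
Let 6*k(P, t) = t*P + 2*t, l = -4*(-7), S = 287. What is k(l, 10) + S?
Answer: 337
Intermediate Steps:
l = 28
k(P, t) = t/3 + P*t/6 (k(P, t) = (t*P + 2*t)/6 = (P*t + 2*t)/6 = (2*t + P*t)/6 = t/3 + P*t/6)
k(l, 10) + S = (⅙)*10*(2 + 28) + 287 = (⅙)*10*30 + 287 = 50 + 287 = 337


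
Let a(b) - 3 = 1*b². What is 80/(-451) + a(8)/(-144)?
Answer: -41737/64944 ≈ -0.64266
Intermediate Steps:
a(b) = 3 + b² (a(b) = 3 + 1*b² = 3 + b²)
80/(-451) + a(8)/(-144) = 80/(-451) + (3 + 8²)/(-144) = 80*(-1/451) + (3 + 64)*(-1/144) = -80/451 + 67*(-1/144) = -80/451 - 67/144 = -41737/64944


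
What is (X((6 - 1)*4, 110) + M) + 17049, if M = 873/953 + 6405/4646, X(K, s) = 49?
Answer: 75713914447/4427638 ≈ 17100.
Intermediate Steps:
M = 10159923/4427638 (M = 873*(1/953) + 6405*(1/4646) = 873/953 + 6405/4646 = 10159923/4427638 ≈ 2.2947)
(X((6 - 1)*4, 110) + M) + 17049 = (49 + 10159923/4427638) + 17049 = 227114185/4427638 + 17049 = 75713914447/4427638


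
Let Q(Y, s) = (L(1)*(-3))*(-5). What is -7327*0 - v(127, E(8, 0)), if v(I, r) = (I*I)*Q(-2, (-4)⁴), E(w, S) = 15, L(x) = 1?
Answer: -241935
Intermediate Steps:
Q(Y, s) = 15 (Q(Y, s) = (1*(-3))*(-5) = -3*(-5) = 15)
v(I, r) = 15*I² (v(I, r) = (I*I)*15 = I²*15 = 15*I²)
-7327*0 - v(127, E(8, 0)) = -7327*0 - 15*127² = 0 - 15*16129 = 0 - 1*241935 = 0 - 241935 = -241935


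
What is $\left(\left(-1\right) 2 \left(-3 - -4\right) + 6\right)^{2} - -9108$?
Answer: $9124$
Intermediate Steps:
$\left(\left(-1\right) 2 \left(-3 - -4\right) + 6\right)^{2} - -9108 = \left(- 2 \left(-3 + 4\right) + 6\right)^{2} + 9108 = \left(\left(-2\right) 1 + 6\right)^{2} + 9108 = \left(-2 + 6\right)^{2} + 9108 = 4^{2} + 9108 = 16 + 9108 = 9124$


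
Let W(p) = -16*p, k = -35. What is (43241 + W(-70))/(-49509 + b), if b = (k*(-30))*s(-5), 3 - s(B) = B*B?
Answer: -14787/24203 ≈ -0.61096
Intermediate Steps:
s(B) = 3 - B² (s(B) = 3 - B*B = 3 - B²)
b = -23100 (b = (-35*(-30))*(3 - 1*(-5)²) = 1050*(3 - 1*25) = 1050*(3 - 25) = 1050*(-22) = -23100)
(43241 + W(-70))/(-49509 + b) = (43241 - 16*(-70))/(-49509 - 23100) = (43241 + 1120)/(-72609) = 44361*(-1/72609) = -14787/24203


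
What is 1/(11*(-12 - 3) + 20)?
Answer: -1/145 ≈ -0.0068966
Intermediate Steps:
1/(11*(-12 - 3) + 20) = 1/(11*(-15) + 20) = 1/(-165 + 20) = 1/(-145) = -1/145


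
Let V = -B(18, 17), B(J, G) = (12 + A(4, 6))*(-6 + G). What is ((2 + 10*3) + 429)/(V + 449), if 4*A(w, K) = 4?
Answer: 461/306 ≈ 1.5065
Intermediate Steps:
A(w, K) = 1 (A(w, K) = (1/4)*4 = 1)
B(J, G) = -78 + 13*G (B(J, G) = (12 + 1)*(-6 + G) = 13*(-6 + G) = -78 + 13*G)
V = -143 (V = -(-78 + 13*17) = -(-78 + 221) = -1*143 = -143)
((2 + 10*3) + 429)/(V + 449) = ((2 + 10*3) + 429)/(-143 + 449) = ((2 + 30) + 429)/306 = (32 + 429)*(1/306) = 461*(1/306) = 461/306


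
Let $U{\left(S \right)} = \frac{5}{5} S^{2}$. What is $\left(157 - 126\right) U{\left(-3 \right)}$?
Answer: $279$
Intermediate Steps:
$U{\left(S \right)} = S^{2}$ ($U{\left(S \right)} = 5 \cdot \frac{1}{5} S^{2} = 1 S^{2} = S^{2}$)
$\left(157 - 126\right) U{\left(-3 \right)} = \left(157 - 126\right) \left(-3\right)^{2} = \left(157 - 126\right) 9 = 31 \cdot 9 = 279$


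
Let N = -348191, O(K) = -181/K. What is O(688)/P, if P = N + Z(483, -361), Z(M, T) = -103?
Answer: 181/239626272 ≈ 7.5534e-7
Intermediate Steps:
P = -348294 (P = -348191 - 103 = -348294)
O(688)/P = -181/688/(-348294) = -181*1/688*(-1/348294) = -181/688*(-1/348294) = 181/239626272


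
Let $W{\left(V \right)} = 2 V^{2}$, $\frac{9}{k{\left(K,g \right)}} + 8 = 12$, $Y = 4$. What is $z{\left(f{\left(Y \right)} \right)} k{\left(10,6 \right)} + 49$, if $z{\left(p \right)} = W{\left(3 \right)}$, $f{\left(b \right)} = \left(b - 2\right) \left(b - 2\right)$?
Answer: $\frac{179}{2} \approx 89.5$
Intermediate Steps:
$k{\left(K,g \right)} = \frac{9}{4}$ ($k{\left(K,g \right)} = \frac{9}{-8 + 12} = \frac{9}{4}$)
$f{\left(b \right)} = \left(-2 + b\right)^{2}$ ($f{\left(b \right)} = \left(-2 + b\right) \left(-2 + b\right) = \left(-2 + b\right)^{2}$)
$z{\left(p \right)} = 18$ ($z{\left(p \right)} = 2 \cdot 3^{2} = 2 \cdot 9 = 18$)
$z{\left(f{\left(Y \right)} \right)} k{\left(10,6 \right)} + 49 = 18 \cdot \frac{9}{4} + 49 = \frac{81}{2} + 49 = \frac{179}{2}$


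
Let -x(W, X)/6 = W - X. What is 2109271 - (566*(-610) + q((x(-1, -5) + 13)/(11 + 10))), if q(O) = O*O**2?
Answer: 22731412922/9261 ≈ 2.4545e+6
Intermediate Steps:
x(W, X) = -6*W + 6*X (x(W, X) = -6*(W - X) = -6*W + 6*X)
q(O) = O**3
2109271 - (566*(-610) + q((x(-1, -5) + 13)/(11 + 10))) = 2109271 - (566*(-610) + (((-6*(-1) + 6*(-5)) + 13)/(11 + 10))**3) = 2109271 - (-345260 + (((6 - 30) + 13)/21)**3) = 2109271 - (-345260 + ((-24 + 13)*(1/21))**3) = 2109271 - (-345260 + (-11*1/21)**3) = 2109271 - (-345260 + (-11/21)**3) = 2109271 - (-345260 - 1331/9261) = 2109271 - 1*(-3197454191/9261) = 2109271 + 3197454191/9261 = 22731412922/9261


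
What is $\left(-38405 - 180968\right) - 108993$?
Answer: $-328366$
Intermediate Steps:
$\left(-38405 - 180968\right) - 108993 = -219373 - 108993 = -328366$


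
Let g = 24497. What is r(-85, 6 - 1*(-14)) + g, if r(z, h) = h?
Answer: 24517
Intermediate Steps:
r(-85, 6 - 1*(-14)) + g = (6 - 1*(-14)) + 24497 = (6 + 14) + 24497 = 20 + 24497 = 24517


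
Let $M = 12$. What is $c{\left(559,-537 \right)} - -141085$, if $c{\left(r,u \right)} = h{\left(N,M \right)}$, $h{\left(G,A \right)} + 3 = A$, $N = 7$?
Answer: $141094$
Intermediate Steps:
$h{\left(G,A \right)} = -3 + A$
$c{\left(r,u \right)} = 9$ ($c{\left(r,u \right)} = -3 + 12 = 9$)
$c{\left(559,-537 \right)} - -141085 = 9 - -141085 = 9 + 141085 = 141094$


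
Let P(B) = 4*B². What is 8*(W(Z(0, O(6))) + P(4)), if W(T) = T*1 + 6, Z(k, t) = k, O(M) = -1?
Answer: 560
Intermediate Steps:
W(T) = 6 + T (W(T) = T + 6 = 6 + T)
8*(W(Z(0, O(6))) + P(4)) = 8*((6 + 0) + 4*4²) = 8*(6 + 4*16) = 8*(6 + 64) = 8*70 = 560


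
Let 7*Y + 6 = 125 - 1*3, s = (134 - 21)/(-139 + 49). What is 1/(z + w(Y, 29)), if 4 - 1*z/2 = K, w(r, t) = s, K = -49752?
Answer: 90/8955967 ≈ 1.0049e-5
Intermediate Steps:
s = -113/90 (s = 113/(-90) = 113*(-1/90) = -113/90 ≈ -1.2556)
Y = 116/7 (Y = -6/7 + (125 - 1*3)/7 = -6/7 + (125 - 3)/7 = -6/7 + (⅐)*122 = -6/7 + 122/7 = 116/7 ≈ 16.571)
w(r, t) = -113/90
z = 99512 (z = 8 - 2*(-49752) = 8 + 99504 = 99512)
1/(z + w(Y, 29)) = 1/(99512 - 113/90) = 1/(8955967/90) = 90/8955967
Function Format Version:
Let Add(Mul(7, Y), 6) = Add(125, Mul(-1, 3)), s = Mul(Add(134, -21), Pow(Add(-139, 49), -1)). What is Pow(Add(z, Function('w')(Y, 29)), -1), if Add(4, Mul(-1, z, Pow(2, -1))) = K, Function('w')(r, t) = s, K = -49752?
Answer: Rational(90, 8955967) ≈ 1.0049e-5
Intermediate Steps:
s = Rational(-113, 90) (s = Mul(113, Pow(-90, -1)) = Mul(113, Rational(-1, 90)) = Rational(-113, 90) ≈ -1.2556)
Y = Rational(116, 7) (Y = Add(Rational(-6, 7), Mul(Rational(1, 7), Add(125, Mul(-1, 3)))) = Add(Rational(-6, 7), Mul(Rational(1, 7), Add(125, -3))) = Add(Rational(-6, 7), Mul(Rational(1, 7), 122)) = Add(Rational(-6, 7), Rational(122, 7)) = Rational(116, 7) ≈ 16.571)
Function('w')(r, t) = Rational(-113, 90)
z = 99512 (z = Add(8, Mul(-2, -49752)) = Add(8, 99504) = 99512)
Pow(Add(z, Function('w')(Y, 29)), -1) = Pow(Add(99512, Rational(-113, 90)), -1) = Pow(Rational(8955967, 90), -1) = Rational(90, 8955967)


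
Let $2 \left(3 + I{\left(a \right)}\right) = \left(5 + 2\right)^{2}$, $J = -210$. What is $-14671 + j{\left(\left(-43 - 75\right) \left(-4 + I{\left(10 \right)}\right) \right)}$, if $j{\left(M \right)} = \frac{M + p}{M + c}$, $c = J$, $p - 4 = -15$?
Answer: $- \frac{33374449}{2275} \approx -14670.0$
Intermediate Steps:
$p = -11$ ($p = 4 - 15 = -11$)
$I{\left(a \right)} = \frac{43}{2}$ ($I{\left(a \right)} = -3 + \frac{\left(5 + 2\right)^{2}}{2} = -3 + \frac{7^{2}}{2} = -3 + \frac{1}{2} \cdot 49 = -3 + \frac{49}{2} = \frac{43}{2}$)
$c = -210$
$j{\left(M \right)} = \frac{-11 + M}{-210 + M}$ ($j{\left(M \right)} = \frac{M - 11}{M - 210} = \frac{-11 + M}{-210 + M}$)
$-14671 + j{\left(\left(-43 - 75\right) \left(-4 + I{\left(10 \right)}\right) \right)} = -14671 + \frac{-11 + \left(-43 - 75\right) \left(-4 + \frac{43}{2}\right)}{-210 + \left(-43 - 75\right) \left(-4 + \frac{43}{2}\right)} = -14671 + \frac{-11 - 2065}{-210 - 2065} = -14671 + \frac{1}{-2275} \left(-2076\right) = -14671 - - \frac{2076}{2275} = -14671 + \frac{2076}{2275} = - \frac{33374449}{2275}$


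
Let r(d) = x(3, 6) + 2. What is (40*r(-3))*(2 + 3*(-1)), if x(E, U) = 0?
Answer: -80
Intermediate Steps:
r(d) = 2 (r(d) = 0 + 2 = 2)
(40*r(-3))*(2 + 3*(-1)) = (40*2)*(2 + 3*(-1)) = 80*(2 - 3) = 80*(-1) = -80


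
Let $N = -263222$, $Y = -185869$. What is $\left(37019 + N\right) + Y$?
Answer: $-412072$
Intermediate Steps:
$\left(37019 + N\right) + Y = \left(37019 - 263222\right) - 185869 = -226203 - 185869 = -412072$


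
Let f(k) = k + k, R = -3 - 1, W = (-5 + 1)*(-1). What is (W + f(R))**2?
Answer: 16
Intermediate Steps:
W = 4 (W = -4*(-1) = 4)
R = -4
f(k) = 2*k
(W + f(R))**2 = (4 + 2*(-4))**2 = (4 - 8)**2 = (-4)**2 = 16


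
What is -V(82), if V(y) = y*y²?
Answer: -551368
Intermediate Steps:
V(y) = y³
-V(82) = -1*82³ = -1*551368 = -551368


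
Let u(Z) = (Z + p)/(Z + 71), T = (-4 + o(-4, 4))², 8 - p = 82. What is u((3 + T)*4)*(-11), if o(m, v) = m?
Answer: -2134/339 ≈ -6.2950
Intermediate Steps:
p = -74 (p = 8 - 1*82 = 8 - 82 = -74)
T = 64 (T = (-4 - 4)² = (-8)² = 64)
u(Z) = (-74 + Z)/(71 + Z) (u(Z) = (Z - 74)/(Z + 71) = (-74 + Z)/(71 + Z))
u((3 + T)*4)*(-11) = ((-74 + (3 + 64)*4)/(71 + (3 + 64)*4))*(-11) = ((-74 + 67*4)/(71 + 67*4))*(-11) = ((-74 + 268)/(71 + 268))*(-11) = (194/339)*(-11) = -2134/339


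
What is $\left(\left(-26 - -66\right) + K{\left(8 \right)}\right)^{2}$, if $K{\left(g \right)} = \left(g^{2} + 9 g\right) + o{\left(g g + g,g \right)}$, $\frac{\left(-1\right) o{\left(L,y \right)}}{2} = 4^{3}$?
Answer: $2304$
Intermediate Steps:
$o{\left(L,y \right)} = -128$ ($o{\left(L,y \right)} = - 2 \cdot 4^{3} = \left(-2\right) 64 = -128$)
$K{\left(g \right)} = -128 + g^{2} + 9 g$ ($K{\left(g \right)} = \left(g^{2} + 9 g\right) - 128 = -128 + g^{2} + 9 g$)
$\left(\left(-26 - -66\right) + K{\left(8 \right)}\right)^{2} = \left(\left(-26 - -66\right) + \left(-128 + 8^{2} + 9 \cdot 8\right)\right)^{2} = \left(\left(-26 + 66\right) + \left(-128 + 64 + 72\right)\right)^{2} = \left(40 + 8\right)^{2} = 48^{2} = 2304$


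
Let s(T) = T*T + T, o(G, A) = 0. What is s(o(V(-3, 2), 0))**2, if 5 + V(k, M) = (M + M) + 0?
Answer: 0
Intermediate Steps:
V(k, M) = -5 + 2*M (V(k, M) = -5 + ((M + M) + 0) = -5 + (2*M + 0) = -5 + 2*M)
s(T) = T + T**2 (s(T) = T**2 + T = T + T**2)
s(o(V(-3, 2), 0))**2 = (0*(1 + 0))**2 = (0*1)**2 = 0**2 = 0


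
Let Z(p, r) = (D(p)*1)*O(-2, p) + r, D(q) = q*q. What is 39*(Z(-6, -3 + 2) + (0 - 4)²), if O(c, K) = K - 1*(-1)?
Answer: -6435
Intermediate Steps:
D(q) = q²
O(c, K) = 1 + K (O(c, K) = K + 1 = 1 + K)
Z(p, r) = r + p²*(1 + p) (Z(p, r) = (p²*1)*(1 + p) + r = p²*(1 + p) + r = r + p²*(1 + p))
39*(Z(-6, -3 + 2) + (0 - 4)²) = 39*(((-3 + 2) + (-6)²*(1 - 6)) + (0 - 4)²) = 39*((-1 + 36*(-5)) + (-4)²) = 39*((-1 - 180) + 16) = 39*(-181 + 16) = 39*(-165) = -6435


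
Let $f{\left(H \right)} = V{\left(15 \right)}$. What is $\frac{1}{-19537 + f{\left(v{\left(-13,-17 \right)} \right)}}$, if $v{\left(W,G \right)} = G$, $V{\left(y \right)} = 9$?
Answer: $- \frac{1}{19528} \approx -5.1209 \cdot 10^{-5}$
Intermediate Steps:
$f{\left(H \right)} = 9$
$\frac{1}{-19537 + f{\left(v{\left(-13,-17 \right)} \right)}} = \frac{1}{-19537 + 9} = \frac{1}{-19528} = - \frac{1}{19528}$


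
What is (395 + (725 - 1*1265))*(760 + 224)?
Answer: -142680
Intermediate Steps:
(395 + (725 - 1*1265))*(760 + 224) = (395 + (725 - 1265))*984 = (395 - 540)*984 = -145*984 = -142680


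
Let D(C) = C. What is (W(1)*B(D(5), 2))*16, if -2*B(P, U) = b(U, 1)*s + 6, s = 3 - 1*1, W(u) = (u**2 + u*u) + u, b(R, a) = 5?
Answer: -384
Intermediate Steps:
W(u) = u + 2*u**2 (W(u) = (u**2 + u**2) + u = 2*u**2 + u = u + 2*u**2)
s = 2 (s = 3 - 1 = 2)
B(P, U) = -8 (B(P, U) = -(5*2 + 6)/2 = -(10 + 6)/2 = -1/2*16 = -8)
(W(1)*B(D(5), 2))*16 = ((1*(1 + 2*1))*(-8))*16 = ((1*(1 + 2))*(-8))*16 = ((1*3)*(-8))*16 = (3*(-8))*16 = -24*16 = -384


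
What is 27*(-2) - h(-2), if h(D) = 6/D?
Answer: -51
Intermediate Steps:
27*(-2) - h(-2) = 27*(-2) - 6/(-2) = -54 - 6*(-1)/2 = -54 - 1*(-3) = -54 + 3 = -51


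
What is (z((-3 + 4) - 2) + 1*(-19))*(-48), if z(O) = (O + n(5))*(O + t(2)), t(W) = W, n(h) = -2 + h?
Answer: 816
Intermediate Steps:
z(O) = (2 + O)*(3 + O) (z(O) = (O + (-2 + 5))*(O + 2) = (O + 3)*(2 + O) = (3 + O)*(2 + O) = (2 + O)*(3 + O))
(z((-3 + 4) - 2) + 1*(-19))*(-48) = ((6 + ((-3 + 4) - 2)² + 5*((-3 + 4) - 2)) + 1*(-19))*(-48) = ((6 + (1 - 2)² + 5*(1 - 2)) - 19)*(-48) = ((6 + (-1)² + 5*(-1)) - 19)*(-48) = ((6 + 1 - 5) - 19)*(-48) = (2 - 19)*(-48) = -17*(-48) = 816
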